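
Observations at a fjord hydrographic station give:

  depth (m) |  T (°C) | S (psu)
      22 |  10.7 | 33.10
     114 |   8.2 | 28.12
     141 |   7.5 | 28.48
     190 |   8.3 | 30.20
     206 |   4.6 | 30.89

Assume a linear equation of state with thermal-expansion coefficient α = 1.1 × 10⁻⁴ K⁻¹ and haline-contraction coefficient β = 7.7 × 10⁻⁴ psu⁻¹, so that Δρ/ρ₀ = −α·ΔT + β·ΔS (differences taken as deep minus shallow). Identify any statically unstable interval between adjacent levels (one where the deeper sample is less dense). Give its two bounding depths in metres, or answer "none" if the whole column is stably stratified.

22–114 m

Evaluate Δρ/ρ₀ = −αΔT + βΔS across each adjacent pair:
  22–114 m: −αΔT+βΔS = −(1.1 × 10⁻⁴)(-2.5)+(7.7 × 10⁻⁴)(-4.98) = -3.6 × 10⁻³ → UNSTABLE
  114–141 m: −αΔT+βΔS = −(1.1 × 10⁻⁴)(-0.7)+(7.7 × 10⁻⁴)(+0.36) = 3.5 × 10⁻⁴ → stable
  141–190 m: −αΔT+βΔS = −(1.1 × 10⁻⁴)(+0.8)+(7.7 × 10⁻⁴)(+1.72) = 1.2 × 10⁻³ → stable
  190–206 m: −αΔT+βΔS = −(1.1 × 10⁻⁴)(-3.7)+(7.7 × 10⁻⁴)(+0.69) = 9.4 × 10⁻⁴ → stable
The 22–114 m interval has Δρ < 0: lighter water underlies denser water.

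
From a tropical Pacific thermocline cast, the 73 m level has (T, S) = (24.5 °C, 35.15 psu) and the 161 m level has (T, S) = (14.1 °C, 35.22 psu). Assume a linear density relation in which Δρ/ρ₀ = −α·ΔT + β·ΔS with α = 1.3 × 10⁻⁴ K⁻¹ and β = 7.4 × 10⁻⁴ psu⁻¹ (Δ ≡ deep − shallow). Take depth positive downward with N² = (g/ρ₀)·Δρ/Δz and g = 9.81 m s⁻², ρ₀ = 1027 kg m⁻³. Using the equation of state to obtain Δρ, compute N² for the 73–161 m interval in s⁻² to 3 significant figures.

ΔT = -10.4 K, ΔS = +0.07 psu (deep − shallow).
Δρ/ρ₀ = −αΔT + βΔS = 1.352 × 10⁻³ + 5.18 × 10⁻⁵ = 1.4038 × 10⁻³, so Δρ ≈ 1.442 kg m⁻³.
N² = (g/ρ₀)·Δρ/Δz = g·(Δρ/ρ₀)/Δz = 9.81 × 1.4038 × 10⁻³ / 88 = 1.5649 × 10⁻⁴ s⁻² ≈ 1.56 × 10⁻⁴ s⁻².

1.56 × 10⁻⁴ s⁻²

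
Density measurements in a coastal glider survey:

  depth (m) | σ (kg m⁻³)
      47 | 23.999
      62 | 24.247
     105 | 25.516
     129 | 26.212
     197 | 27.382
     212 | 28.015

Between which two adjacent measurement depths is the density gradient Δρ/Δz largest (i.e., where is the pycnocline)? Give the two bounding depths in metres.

197–212 m

Compute the density gradient over each adjacent pair:
  47–62 m: Δρ/Δz = 0.248/15 = 0.017 kg m⁻⁴
  62–105 m: Δρ/Δz = 1.269/43 = 0.030 kg m⁻⁴
  105–129 m: Δρ/Δz = 0.696/24 = 0.029 kg m⁻⁴
  129–197 m: Δρ/Δz = 1.170/68 = 0.017 kg m⁻⁴
  197–212 m: Δρ/Δz = 0.633/15 = 0.042 kg m⁻⁴
The largest gradient is in the 197–212 m interval — the pycnocline.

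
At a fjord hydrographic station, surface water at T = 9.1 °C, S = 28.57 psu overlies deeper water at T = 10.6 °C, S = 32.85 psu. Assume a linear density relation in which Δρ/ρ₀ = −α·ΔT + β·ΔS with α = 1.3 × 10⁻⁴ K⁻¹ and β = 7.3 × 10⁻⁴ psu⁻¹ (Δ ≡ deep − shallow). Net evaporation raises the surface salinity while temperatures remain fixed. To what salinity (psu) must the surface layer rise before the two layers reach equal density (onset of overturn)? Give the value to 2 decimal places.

Neutral buoyancy requires −α(T_deep − T_surf) + β(S_deep − S_surf′) = 0.
S_surf′ = S_deep − (α/β)·ΔT = 32.85 − (1.3 × 10⁻⁴/7.3 × 10⁻⁴)·(+1.5) = 32.5829 psu.
Increase required: 32.5829 − 28.57 = 4.0129 psu.

32.58 psu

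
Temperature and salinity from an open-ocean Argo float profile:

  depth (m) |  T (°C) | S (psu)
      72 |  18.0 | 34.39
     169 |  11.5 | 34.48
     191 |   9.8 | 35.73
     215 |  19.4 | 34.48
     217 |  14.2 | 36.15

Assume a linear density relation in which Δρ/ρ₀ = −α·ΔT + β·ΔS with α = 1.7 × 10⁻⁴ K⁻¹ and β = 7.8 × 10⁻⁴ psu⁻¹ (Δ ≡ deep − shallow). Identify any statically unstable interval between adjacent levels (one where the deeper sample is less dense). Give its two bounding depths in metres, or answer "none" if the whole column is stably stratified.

Evaluate Δρ/ρ₀ = −αΔT + βΔS across each adjacent pair:
  72–169 m: −αΔT+βΔS = −(1.7 × 10⁻⁴)(-6.5)+(7.8 × 10⁻⁴)(+0.09) = 1.2 × 10⁻³ → stable
  169–191 m: −αΔT+βΔS = −(1.7 × 10⁻⁴)(-1.7)+(7.8 × 10⁻⁴)(+1.25) = 1.3 × 10⁻³ → stable
  191–215 m: −αΔT+βΔS = −(1.7 × 10⁻⁴)(+9.6)+(7.8 × 10⁻⁴)(-1.25) = -2.6 × 10⁻³ → UNSTABLE
  215–217 m: −αΔT+βΔS = −(1.7 × 10⁻⁴)(-5.2)+(7.8 × 10⁻⁴)(+1.67) = 2.2 × 10⁻³ → stable
The 191–215 m interval has Δρ < 0: lighter water underlies denser water.

191–215 m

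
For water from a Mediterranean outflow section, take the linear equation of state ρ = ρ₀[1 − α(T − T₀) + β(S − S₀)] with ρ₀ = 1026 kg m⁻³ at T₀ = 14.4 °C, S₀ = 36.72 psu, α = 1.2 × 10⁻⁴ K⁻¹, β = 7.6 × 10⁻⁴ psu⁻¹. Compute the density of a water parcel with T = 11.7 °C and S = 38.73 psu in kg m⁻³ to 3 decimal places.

1027.900 kg m⁻³

T − T₀ = -2.7 K, S − S₀ = +2.01 psu.
Bracket = 1 − α·(-2.7) + β·(+2.01) = 1 + (1.8516 × 10⁻³) = 1.0018516.
ρ = 1026 × 1.0018516 = 1027.900 kg m⁻³.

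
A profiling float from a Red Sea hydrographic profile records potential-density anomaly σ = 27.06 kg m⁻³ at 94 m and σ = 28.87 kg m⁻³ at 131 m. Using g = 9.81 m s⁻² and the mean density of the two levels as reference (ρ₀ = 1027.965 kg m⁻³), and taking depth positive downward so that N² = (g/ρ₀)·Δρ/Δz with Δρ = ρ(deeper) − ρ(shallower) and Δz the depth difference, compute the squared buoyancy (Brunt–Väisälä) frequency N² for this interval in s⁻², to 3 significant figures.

4.67 × 10⁻⁴ s⁻²

Δρ = 1028.87 − 1027.06 = 1.81 kg m⁻³ over Δz = 131 − 94 = 37 m.
N² = (9.81/1027.965) × (1.81/37) = 4.6684 × 10⁻⁴ s⁻² ≈ 4.67 × 10⁻⁴ s⁻².
N² > 0, so the interval is statically stable.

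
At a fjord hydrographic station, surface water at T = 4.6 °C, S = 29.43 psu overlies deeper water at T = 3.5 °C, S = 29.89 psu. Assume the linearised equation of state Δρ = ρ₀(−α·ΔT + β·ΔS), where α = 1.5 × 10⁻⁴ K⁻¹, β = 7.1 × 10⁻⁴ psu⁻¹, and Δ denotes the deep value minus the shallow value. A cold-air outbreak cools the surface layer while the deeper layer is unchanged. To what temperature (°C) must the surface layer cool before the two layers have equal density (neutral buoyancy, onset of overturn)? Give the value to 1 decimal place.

1.3 °C

Neutral buoyancy requires Δρ = 0, i.e. −α(T_deep − T_surf′) + β(S_deep − S_surf) = 0.
T_surf′ = T_deep − (β/α)·ΔS = 3.5 − (7.1 × 10⁻⁴/1.5 × 10⁻⁴)·(+0.46) = 1.323 °C.
Cooling required: 4.6 − (1.323) = 3.277 °C.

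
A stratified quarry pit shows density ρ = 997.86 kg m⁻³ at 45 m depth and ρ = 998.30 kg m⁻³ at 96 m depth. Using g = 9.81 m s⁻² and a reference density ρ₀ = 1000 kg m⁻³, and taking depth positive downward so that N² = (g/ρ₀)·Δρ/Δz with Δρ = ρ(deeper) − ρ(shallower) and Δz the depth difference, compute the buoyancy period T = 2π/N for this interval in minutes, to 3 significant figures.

Δρ = 998.30 − 997.86 = 0.44 kg m⁻³ over Δz = 96 − 45 = 51 m.
N² = (9.81/1000) × (0.44/51) = 8.4635 × 10⁻⁵ s⁻².
N = √(8.4635 × 10⁻⁵) = 9.1997 × 10⁻³ rad s⁻¹, so T = 2π/N = 682.98 s = 11.383 min ≈ 11.4 min.

11.4 min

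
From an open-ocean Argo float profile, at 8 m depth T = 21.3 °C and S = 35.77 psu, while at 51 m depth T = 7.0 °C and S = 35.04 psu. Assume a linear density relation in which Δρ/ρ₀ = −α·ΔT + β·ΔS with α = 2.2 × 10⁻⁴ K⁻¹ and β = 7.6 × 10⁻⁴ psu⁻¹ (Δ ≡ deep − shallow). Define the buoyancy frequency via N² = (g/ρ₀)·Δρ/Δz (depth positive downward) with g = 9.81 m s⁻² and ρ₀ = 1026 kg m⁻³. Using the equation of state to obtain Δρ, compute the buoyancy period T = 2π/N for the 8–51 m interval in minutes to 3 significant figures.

ΔT = -14.3 K, ΔS = -0.73 psu (deep − shallow).
Δρ/ρ₀ = −αΔT + βΔS = 3.146 × 10⁻³ − 5.548 × 10⁻⁴ = 2.5912 × 10⁻³, so Δρ ≈ 2.659 kg m⁻³.
N² = (g/ρ₀)·Δρ/Δz = g·(Δρ/ρ₀)/Δz = 9.81 × 2.5912 × 10⁻³ / 43 = 5.9116 × 10⁻⁴ s⁻².
N = √(5.9116 × 10⁻⁴) = 0.024314 rad s⁻¹ → T = 2π/N = 258.42 s = 4.3070 min ≈ 4.31 min.

4.31 min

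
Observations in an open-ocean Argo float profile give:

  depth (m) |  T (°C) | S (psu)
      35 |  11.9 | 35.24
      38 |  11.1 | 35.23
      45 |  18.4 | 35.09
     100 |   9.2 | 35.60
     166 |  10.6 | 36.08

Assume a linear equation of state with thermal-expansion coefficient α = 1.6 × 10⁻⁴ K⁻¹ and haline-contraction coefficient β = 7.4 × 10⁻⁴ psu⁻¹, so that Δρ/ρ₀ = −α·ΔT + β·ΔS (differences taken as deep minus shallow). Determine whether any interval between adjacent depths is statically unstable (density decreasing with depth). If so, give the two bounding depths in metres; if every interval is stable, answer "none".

38–45 m

Evaluate Δρ/ρ₀ = −αΔT + βΔS across each adjacent pair:
  35–38 m: −αΔT+βΔS = −(1.6 × 10⁻⁴)(-0.8)+(7.4 × 10⁻⁴)(-0.01) = 1.2 × 10⁻⁴ → stable
  38–45 m: −αΔT+βΔS = −(1.6 × 10⁻⁴)(+7.3)+(7.4 × 10⁻⁴)(-0.14) = -1.3 × 10⁻³ → UNSTABLE
  45–100 m: −αΔT+βΔS = −(1.6 × 10⁻⁴)(-9.2)+(7.4 × 10⁻⁴)(+0.51) = 1.8 × 10⁻³ → stable
  100–166 m: −αΔT+βΔS = −(1.6 × 10⁻⁴)(+1.4)+(7.4 × 10⁻⁴)(+0.48) = 1.3 × 10⁻⁴ → stable
The 38–45 m interval has Δρ < 0: lighter water underlies denser water.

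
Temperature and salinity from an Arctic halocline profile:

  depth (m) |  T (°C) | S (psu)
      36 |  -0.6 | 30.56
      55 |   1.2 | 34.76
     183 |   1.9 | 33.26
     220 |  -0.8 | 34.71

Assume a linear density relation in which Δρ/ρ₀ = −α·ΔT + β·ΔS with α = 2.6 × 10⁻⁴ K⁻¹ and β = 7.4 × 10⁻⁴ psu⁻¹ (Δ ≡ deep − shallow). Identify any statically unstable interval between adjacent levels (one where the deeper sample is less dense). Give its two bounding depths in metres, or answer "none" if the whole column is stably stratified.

Evaluate Δρ/ρ₀ = −αΔT + βΔS across each adjacent pair:
  36–55 m: −αΔT+βΔS = −(2.6 × 10⁻⁴)(+1.8)+(7.4 × 10⁻⁴)(+4.20) = 2.6 × 10⁻³ → stable
  55–183 m: −αΔT+βΔS = −(2.6 × 10⁻⁴)(+0.7)+(7.4 × 10⁻⁴)(-1.50) = -1.3 × 10⁻³ → UNSTABLE
  183–220 m: −αΔT+βΔS = −(2.6 × 10⁻⁴)(-2.7)+(7.4 × 10⁻⁴)(+1.45) = 1.8 × 10⁻³ → stable
The 55–183 m interval has Δρ < 0: lighter water underlies denser water.

55–183 m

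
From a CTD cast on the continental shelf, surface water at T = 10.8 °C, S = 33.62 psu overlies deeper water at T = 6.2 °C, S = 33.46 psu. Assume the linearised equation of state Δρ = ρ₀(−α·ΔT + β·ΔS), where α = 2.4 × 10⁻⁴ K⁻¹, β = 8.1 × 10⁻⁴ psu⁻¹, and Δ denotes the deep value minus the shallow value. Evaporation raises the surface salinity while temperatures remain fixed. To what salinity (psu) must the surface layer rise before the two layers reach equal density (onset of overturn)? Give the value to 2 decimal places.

34.82 psu

Neutral buoyancy requires −α(T_deep − T_surf) + β(S_deep − S_surf′) = 0.
S_surf′ = S_deep − (α/β)·ΔT = 33.46 − (2.4 × 10⁻⁴/8.1 × 10⁻⁴)·(-4.6) = 34.8230 psu.
Increase required: 34.8230 − 33.62 = 1.2030 psu.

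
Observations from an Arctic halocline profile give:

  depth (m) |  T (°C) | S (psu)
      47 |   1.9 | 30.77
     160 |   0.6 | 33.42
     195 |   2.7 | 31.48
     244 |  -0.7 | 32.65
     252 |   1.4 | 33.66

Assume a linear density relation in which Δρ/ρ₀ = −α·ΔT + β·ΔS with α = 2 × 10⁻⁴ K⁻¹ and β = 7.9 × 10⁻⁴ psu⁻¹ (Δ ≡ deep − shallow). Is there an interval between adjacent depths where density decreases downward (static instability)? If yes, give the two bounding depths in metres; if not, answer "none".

160–195 m

Evaluate Δρ/ρ₀ = −αΔT + βΔS across each adjacent pair:
  47–160 m: −αΔT+βΔS = −(2 × 10⁻⁴)(-1.3)+(7.9 × 10⁻⁴)(+2.65) = 2.4 × 10⁻³ → stable
  160–195 m: −αΔT+βΔS = −(2 × 10⁻⁴)(+2.1)+(7.9 × 10⁻⁴)(-1.94) = -2.0 × 10⁻³ → UNSTABLE
  195–244 m: −αΔT+βΔS = −(2 × 10⁻⁴)(-3.4)+(7.9 × 10⁻⁴)(+1.17) = 1.6 × 10⁻³ → stable
  244–252 m: −αΔT+βΔS = −(2 × 10⁻⁴)(+2.1)+(7.9 × 10⁻⁴)(+1.01) = 3.8 × 10⁻⁴ → stable
The 160–195 m interval has Δρ < 0: lighter water underlies denser water.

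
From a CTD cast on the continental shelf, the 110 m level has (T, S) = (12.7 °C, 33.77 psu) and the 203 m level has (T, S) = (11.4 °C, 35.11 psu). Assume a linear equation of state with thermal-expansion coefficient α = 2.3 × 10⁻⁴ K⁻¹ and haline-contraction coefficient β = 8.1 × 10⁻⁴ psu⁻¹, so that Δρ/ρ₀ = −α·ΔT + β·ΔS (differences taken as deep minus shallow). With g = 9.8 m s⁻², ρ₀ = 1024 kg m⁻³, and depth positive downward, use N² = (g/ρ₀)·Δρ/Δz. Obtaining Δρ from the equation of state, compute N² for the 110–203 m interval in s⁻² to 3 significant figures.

ΔT = -1.3 K, ΔS = +1.34 psu (deep − shallow).
Δρ/ρ₀ = −αΔT + βΔS = 2.99 × 10⁻⁴ + 1.0854 × 10⁻³ = 1.3844 × 10⁻³, so Δρ ≈ 1.418 kg m⁻³.
N² = (g/ρ₀)·Δρ/Δz = g·(Δρ/ρ₀)/Δz = 9.8 × 1.3844 × 10⁻³ / 93 = 1.4588 × 10⁻⁴ s⁻² ≈ 1.46 × 10⁻⁴ s⁻².

1.46 × 10⁻⁴ s⁻²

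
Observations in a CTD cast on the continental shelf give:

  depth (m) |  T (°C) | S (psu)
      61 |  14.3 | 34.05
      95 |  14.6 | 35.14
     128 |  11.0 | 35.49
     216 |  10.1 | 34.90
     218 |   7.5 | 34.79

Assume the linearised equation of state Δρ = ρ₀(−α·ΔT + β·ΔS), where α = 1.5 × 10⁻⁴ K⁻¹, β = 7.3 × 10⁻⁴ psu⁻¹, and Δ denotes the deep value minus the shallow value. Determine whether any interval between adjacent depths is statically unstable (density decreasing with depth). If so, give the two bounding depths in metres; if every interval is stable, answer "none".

128–216 m

Evaluate Δρ/ρ₀ = −αΔT + βΔS across each adjacent pair:
  61–95 m: −αΔT+βΔS = −(1.5 × 10⁻⁴)(+0.3)+(7.3 × 10⁻⁴)(+1.09) = 7.5 × 10⁻⁴ → stable
  95–128 m: −αΔT+βΔS = −(1.5 × 10⁻⁴)(-3.6)+(7.3 × 10⁻⁴)(+0.35) = 8.0 × 10⁻⁴ → stable
  128–216 m: −αΔT+βΔS = −(1.5 × 10⁻⁴)(-0.9)+(7.3 × 10⁻⁴)(-0.59) = -3.0 × 10⁻⁴ → UNSTABLE
  216–218 m: −αΔT+βΔS = −(1.5 × 10⁻⁴)(-2.6)+(7.3 × 10⁻⁴)(-0.11) = 3.1 × 10⁻⁴ → stable
The 128–216 m interval has Δρ < 0: lighter water underlies denser water.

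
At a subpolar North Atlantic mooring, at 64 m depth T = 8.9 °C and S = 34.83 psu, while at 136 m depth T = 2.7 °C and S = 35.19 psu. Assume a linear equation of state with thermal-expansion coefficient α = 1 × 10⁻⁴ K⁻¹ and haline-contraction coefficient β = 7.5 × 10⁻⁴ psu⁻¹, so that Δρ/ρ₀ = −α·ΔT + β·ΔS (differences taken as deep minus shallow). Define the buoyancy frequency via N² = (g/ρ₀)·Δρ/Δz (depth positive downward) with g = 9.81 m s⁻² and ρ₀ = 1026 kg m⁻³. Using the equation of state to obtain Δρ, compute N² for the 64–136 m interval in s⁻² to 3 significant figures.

ΔT = -6.2 K, ΔS = +0.36 psu (deep − shallow).
Δρ/ρ₀ = −αΔT + βΔS = 6.20 × 10⁻⁴ + 2.70 × 10⁻⁴ = 8.90 × 10⁻⁴, so Δρ ≈ 0.9131 kg m⁻³.
N² = (g/ρ₀)·Δρ/Δz = g·(Δρ/ρ₀)/Δz = 9.81 × 8.90 × 10⁻⁴ / 72 = 1.2126 × 10⁻⁴ s⁻² ≈ 1.21 × 10⁻⁴ s⁻².

1.21 × 10⁻⁴ s⁻²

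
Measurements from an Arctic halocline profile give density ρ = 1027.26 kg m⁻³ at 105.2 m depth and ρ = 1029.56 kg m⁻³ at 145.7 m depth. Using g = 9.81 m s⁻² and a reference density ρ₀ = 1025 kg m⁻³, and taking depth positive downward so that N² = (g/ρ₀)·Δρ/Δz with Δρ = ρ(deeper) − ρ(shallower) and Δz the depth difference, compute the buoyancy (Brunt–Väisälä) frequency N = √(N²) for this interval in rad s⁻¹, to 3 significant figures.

Δρ = 1029.56 − 1027.26 = 2.30 kg m⁻³ over Δz = 145.7 − 105.2 = 40.5 m.
N² = (9.81/1025) × (2.30/40.5) = 5.4352 × 10⁻⁴ s⁻².
N = √(5.4352 × 10⁻⁴) = 0.023314 rad s⁻¹ ≈ 0.0233 rad s⁻¹.

0.0233 rad s⁻¹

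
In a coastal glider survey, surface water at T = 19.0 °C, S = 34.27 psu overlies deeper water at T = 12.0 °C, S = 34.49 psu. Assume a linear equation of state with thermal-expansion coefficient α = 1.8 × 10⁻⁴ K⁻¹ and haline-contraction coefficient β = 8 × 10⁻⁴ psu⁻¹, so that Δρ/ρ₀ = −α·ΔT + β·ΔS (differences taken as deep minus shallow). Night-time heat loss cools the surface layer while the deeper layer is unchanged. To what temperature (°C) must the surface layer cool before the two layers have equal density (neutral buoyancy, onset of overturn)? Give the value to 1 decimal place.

Neutral buoyancy requires Δρ = 0, i.e. −α(T_deep − T_surf′) + β(S_deep − S_surf) = 0.
T_surf′ = T_deep − (β/α)·ΔS = 12.0 − (8 × 10⁻⁴/1.8 × 10⁻⁴)·(+0.22) = 11.022 °C.
Cooling required: 19.0 − (11.022) = 7.978 °C.

11.0 °C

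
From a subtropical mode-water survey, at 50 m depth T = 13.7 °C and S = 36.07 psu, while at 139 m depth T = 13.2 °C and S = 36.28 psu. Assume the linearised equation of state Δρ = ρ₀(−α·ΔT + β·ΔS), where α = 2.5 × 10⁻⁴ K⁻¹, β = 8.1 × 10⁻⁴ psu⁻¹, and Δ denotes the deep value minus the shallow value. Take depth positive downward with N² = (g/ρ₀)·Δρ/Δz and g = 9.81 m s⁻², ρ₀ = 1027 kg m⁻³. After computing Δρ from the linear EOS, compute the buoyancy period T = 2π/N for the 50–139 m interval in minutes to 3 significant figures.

18.4 min

ΔT = -0.5 K, ΔS = +0.21 psu (deep − shallow).
Δρ/ρ₀ = −αΔT + βΔS = 1.25 × 10⁻⁴ + 1.701 × 10⁻⁴ = 2.951 × 10⁻⁴, so Δρ ≈ 0.3031 kg m⁻³.
N² = (g/ρ₀)·Δρ/Δz = g·(Δρ/ρ₀)/Δz = 9.81 × 2.951 × 10⁻⁴ / 89 = 3.2527 × 10⁻⁵ s⁻².
N = √(3.2527 × 10⁻⁵) = 5.7032 × 10⁻³ rad s⁻¹ → T = 2π/N = 1.1017 × 10³ s = 18.362 min ≈ 18.4 min.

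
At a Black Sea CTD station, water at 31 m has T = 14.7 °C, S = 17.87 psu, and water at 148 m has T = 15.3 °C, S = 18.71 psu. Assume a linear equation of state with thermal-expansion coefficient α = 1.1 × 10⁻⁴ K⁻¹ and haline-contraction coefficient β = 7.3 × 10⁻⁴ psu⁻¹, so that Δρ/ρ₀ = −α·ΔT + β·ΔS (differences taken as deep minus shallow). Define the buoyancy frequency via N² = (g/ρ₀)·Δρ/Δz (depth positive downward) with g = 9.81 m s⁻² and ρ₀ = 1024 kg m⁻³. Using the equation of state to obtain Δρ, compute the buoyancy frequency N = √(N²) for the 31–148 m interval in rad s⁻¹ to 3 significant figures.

ΔT = +0.6 K, ΔS = +0.84 psu (deep − shallow).
Δρ/ρ₀ = −αΔT + βΔS = -6.60 × 10⁻⁵ + 6.132 × 10⁻⁴ = 5.472 × 10⁻⁴, so Δρ ≈ 0.5603 kg m⁻³.
N² = (g/ρ₀)·Δρ/Δz = g·(Δρ/ρ₀)/Δz = 9.81 × 5.472 × 10⁻⁴ / 117 = 4.5881 × 10⁻⁵ s⁻².
N = √(4.5881 × 10⁻⁵) = 6.7736 × 10⁻³ rad s⁻¹ ≈ 6.77 × 10⁻³ rad s⁻¹.

6.77 × 10⁻³ rad s⁻¹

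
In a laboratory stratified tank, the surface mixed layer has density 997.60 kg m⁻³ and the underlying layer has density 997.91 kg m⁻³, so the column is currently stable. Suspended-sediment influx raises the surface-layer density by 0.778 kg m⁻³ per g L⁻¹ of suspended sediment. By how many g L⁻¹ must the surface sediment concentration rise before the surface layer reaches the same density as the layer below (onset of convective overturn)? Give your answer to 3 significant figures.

Density deficit of the surface layer: 997.91 − 997.60 = 0.31 kg m⁻³.
Required change = 0.31 / 0.778 = 0.398 g L⁻¹.

0.398 g L⁻¹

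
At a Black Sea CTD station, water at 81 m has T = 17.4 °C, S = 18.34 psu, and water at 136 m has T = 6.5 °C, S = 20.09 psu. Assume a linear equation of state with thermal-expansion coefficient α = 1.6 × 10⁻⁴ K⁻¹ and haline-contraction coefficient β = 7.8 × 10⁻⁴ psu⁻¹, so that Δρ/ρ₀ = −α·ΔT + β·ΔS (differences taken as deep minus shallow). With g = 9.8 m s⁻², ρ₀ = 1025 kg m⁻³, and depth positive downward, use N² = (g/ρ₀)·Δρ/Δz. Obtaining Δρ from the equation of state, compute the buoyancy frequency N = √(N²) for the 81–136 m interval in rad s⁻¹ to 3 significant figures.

ΔT = -10.9 K, ΔS = +1.75 psu (deep − shallow).
Δρ/ρ₀ = −αΔT + βΔS = 1.744 × 10⁻³ + 1.365 × 10⁻³ = 3.109 × 10⁻³, so Δρ ≈ 3.187 kg m⁻³.
N² = (g/ρ₀)·Δρ/Δz = g·(Δρ/ρ₀)/Δz = 9.8 × 3.109 × 10⁻³ / 55 = 5.5397 × 10⁻⁴ s⁻².
N = √(5.5397 × 10⁻⁴) = 0.023537 rad s⁻¹ ≈ 0.0235 rad s⁻¹.

0.0235 rad s⁻¹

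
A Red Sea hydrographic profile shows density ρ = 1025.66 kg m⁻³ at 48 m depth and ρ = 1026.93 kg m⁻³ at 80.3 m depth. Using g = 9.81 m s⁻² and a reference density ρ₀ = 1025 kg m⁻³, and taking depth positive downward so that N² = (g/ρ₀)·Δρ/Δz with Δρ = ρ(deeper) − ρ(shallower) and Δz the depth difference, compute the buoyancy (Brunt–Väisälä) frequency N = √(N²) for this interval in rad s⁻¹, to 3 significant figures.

0.0194 rad s⁻¹

Δρ = 1026.93 − 1025.66 = 1.27 kg m⁻³ over Δz = 80.3 − 48 = 32.3 m.
N² = (9.81/1025) × (1.27/32.3) = 3.7631 × 10⁻⁴ s⁻².
N = √(3.7631 × 10⁻⁴) = 0.019399 rad s⁻¹ ≈ 0.0194 rad s⁻¹.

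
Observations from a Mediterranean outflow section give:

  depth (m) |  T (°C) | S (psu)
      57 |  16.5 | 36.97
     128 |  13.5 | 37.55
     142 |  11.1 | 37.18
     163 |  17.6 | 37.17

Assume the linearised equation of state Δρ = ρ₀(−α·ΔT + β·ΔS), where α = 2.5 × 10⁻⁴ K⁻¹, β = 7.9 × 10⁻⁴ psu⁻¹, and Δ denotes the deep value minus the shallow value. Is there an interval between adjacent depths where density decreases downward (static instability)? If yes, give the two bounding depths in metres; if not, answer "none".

142–163 m

Evaluate Δρ/ρ₀ = −αΔT + βΔS across each adjacent pair:
  57–128 m: −αΔT+βΔS = −(2.5 × 10⁻⁴)(-3.0)+(7.9 × 10⁻⁴)(+0.58) = 1.2 × 10⁻³ → stable
  128–142 m: −αΔT+βΔS = −(2.5 × 10⁻⁴)(-2.4)+(7.9 × 10⁻⁴)(-0.37) = 3.1 × 10⁻⁴ → stable
  142–163 m: −αΔT+βΔS = −(2.5 × 10⁻⁴)(+6.5)+(7.9 × 10⁻⁴)(-0.01) = -1.6 × 10⁻³ → UNSTABLE
The 142–163 m interval has Δρ < 0: lighter water underlies denser water.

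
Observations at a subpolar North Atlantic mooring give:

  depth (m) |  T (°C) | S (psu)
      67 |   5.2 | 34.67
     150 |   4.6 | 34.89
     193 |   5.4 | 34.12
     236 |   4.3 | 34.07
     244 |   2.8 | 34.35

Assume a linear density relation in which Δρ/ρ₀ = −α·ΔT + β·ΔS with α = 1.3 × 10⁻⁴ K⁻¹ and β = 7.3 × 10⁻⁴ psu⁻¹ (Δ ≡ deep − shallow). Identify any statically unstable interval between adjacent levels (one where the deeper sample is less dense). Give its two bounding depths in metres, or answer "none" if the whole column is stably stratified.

Evaluate Δρ/ρ₀ = −αΔT + βΔS across each adjacent pair:
  67–150 m: −αΔT+βΔS = −(1.3 × 10⁻⁴)(-0.6)+(7.3 × 10⁻⁴)(+0.22) = 2.4 × 10⁻⁴ → stable
  150–193 m: −αΔT+βΔS = −(1.3 × 10⁻⁴)(+0.8)+(7.3 × 10⁻⁴)(-0.77) = -6.7 × 10⁻⁴ → UNSTABLE
  193–236 m: −αΔT+βΔS = −(1.3 × 10⁻⁴)(-1.1)+(7.3 × 10⁻⁴)(-0.05) = 1.1 × 10⁻⁴ → stable
  236–244 m: −αΔT+βΔS = −(1.3 × 10⁻⁴)(-1.5)+(7.3 × 10⁻⁴)(+0.28) = 4.0 × 10⁻⁴ → stable
The 150–193 m interval has Δρ < 0: lighter water underlies denser water.

150–193 m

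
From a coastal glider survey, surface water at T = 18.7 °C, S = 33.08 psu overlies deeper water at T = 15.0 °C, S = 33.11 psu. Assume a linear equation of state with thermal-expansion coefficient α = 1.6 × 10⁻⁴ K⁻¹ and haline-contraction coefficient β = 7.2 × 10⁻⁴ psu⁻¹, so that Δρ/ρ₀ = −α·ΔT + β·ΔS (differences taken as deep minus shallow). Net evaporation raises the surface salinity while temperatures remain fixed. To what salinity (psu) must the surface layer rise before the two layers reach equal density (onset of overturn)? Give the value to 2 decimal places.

Neutral buoyancy requires −α(T_deep − T_surf) + β(S_deep − S_surf′) = 0.
S_surf′ = S_deep − (α/β)·ΔT = 33.11 − (1.6 × 10⁻⁴/7.2 × 10⁻⁴)·(-3.7) = 33.9322 psu.
Increase required: 33.9322 − 33.08 = 0.8522 psu.

33.93 psu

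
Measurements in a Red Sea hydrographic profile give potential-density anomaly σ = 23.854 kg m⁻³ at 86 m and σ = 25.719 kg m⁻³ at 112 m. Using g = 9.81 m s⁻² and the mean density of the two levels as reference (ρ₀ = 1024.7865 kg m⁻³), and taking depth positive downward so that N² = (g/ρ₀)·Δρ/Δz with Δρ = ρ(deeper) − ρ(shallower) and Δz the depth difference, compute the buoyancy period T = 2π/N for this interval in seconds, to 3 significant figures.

Δρ = 1025.719 − 1023.854 = 1.865 kg m⁻³ over Δz = 112 − 86 = 26 m.
N² = (9.81/1024.7865) × (1.865/26) = 6.8666 × 10⁻⁴ s⁻².
N = √(6.8666 × 10⁻⁴) = 0.026204 rad s⁻¹, so T = 2π/N = 239.78 s ≈ 240 s.
Since Δρ > 0 the layer is stably stratified.

240 s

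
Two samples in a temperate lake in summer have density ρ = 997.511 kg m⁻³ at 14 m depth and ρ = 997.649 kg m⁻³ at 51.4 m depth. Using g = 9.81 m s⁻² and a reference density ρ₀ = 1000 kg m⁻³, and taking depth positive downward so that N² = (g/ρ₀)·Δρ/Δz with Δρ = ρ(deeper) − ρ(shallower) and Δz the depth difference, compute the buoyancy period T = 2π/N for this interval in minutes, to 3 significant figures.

17.4 min

Δρ = 997.649 − 997.511 = 0.138 kg m⁻³ over Δz = 51.4 − 14 = 37.4 m.
N² = (9.81/1000) × (0.138/37.4) = 3.6197 × 10⁻⁵ s⁻².
N = √(3.6197 × 10⁻⁵) = 6.0164 × 10⁻³ rad s⁻¹, so T = 2π/N = 1.0443 × 10³ s = 17.405 min ≈ 17.4 min.
N² > 0, so the interval is statically stable.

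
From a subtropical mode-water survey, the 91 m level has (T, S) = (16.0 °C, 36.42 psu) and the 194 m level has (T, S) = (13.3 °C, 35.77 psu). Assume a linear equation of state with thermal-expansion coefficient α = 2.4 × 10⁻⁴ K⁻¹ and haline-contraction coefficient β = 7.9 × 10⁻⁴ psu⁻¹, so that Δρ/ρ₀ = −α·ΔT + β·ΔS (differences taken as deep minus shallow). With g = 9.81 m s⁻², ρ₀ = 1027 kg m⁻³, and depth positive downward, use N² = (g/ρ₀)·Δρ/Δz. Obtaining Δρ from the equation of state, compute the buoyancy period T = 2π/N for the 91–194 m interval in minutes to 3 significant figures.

29.3 min

ΔT = -2.7 K, ΔS = -0.65 psu (deep − shallow).
Δρ/ρ₀ = −αΔT + βΔS = 6.48 × 10⁻⁴ − 5.135 × 10⁻⁴ = 1.345 × 10⁻⁴, so Δρ ≈ 0.1381 kg m⁻³.
N² = (g/ρ₀)·Δρ/Δz = g·(Δρ/ρ₀)/Δz = 9.81 × 1.345 × 10⁻⁴ / 103 = 1.2810 × 10⁻⁵ s⁻².
N = √(1.2810 × 10⁻⁵) = 3.5791 × 10⁻³ rad s⁻¹ → T = 2π/N = 1.7555 × 10³ s = 29.258 min ≈ 29.3 min.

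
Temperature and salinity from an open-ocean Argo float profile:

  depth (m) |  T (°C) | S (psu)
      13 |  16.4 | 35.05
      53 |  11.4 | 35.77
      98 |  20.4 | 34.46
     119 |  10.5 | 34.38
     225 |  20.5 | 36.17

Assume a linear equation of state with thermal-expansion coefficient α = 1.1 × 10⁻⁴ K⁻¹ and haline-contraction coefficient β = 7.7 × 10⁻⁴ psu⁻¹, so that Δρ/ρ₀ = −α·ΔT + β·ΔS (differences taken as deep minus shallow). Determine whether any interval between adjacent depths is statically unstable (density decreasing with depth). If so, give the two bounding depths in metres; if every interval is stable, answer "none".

53–98 m

Evaluate Δρ/ρ₀ = −αΔT + βΔS across each adjacent pair:
  13–53 m: −αΔT+βΔS = −(1.1 × 10⁻⁴)(-5.0)+(7.7 × 10⁻⁴)(+0.72) = 1.1 × 10⁻³ → stable
  53–98 m: −αΔT+βΔS = −(1.1 × 10⁻⁴)(+9.0)+(7.7 × 10⁻⁴)(-1.31) = -2.0 × 10⁻³ → UNSTABLE
  98–119 m: −αΔT+βΔS = −(1.1 × 10⁻⁴)(-9.9)+(7.7 × 10⁻⁴)(-0.08) = 1.0 × 10⁻³ → stable
  119–225 m: −αΔT+βΔS = −(1.1 × 10⁻⁴)(+10.0)+(7.7 × 10⁻⁴)(+1.79) = 2.8 × 10⁻⁴ → stable
The 53–98 m interval has Δρ < 0: lighter water underlies denser water.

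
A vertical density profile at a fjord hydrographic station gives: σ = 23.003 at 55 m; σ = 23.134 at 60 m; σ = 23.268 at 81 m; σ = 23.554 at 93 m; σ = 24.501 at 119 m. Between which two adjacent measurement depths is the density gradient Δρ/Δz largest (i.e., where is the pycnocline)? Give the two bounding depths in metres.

Compute the density gradient over each adjacent pair:
  55–60 m: Δρ/Δz = 0.131/5 = 0.026 kg m⁻⁴
  60–81 m: Δρ/Δz = 0.134/21 = 6.4 × 10⁻³ kg m⁻⁴
  81–93 m: Δρ/Δz = 0.286/12 = 0.024 kg m⁻⁴
  93–119 m: Δρ/Δz = 0.947/26 = 0.036 kg m⁻⁴
The largest gradient is in the 93–119 m interval — the pycnocline.

93–119 m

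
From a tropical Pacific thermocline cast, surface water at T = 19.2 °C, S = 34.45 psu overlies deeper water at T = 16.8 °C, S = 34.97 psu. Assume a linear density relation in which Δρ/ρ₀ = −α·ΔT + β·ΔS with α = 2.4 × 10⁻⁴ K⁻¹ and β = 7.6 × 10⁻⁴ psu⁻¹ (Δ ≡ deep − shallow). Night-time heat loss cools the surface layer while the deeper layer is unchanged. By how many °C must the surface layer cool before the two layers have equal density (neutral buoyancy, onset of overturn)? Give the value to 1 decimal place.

Neutral buoyancy requires Δρ = 0, i.e. −α(T_deep − T_surf′) + β(S_deep − S_surf) = 0.
T_surf′ = T_deep − (β/α)·ΔS = 16.8 − (7.6 × 10⁻⁴/2.4 × 10⁻⁴)·(+0.52) = 15.153 °C.
Cooling required: 19.2 − (15.153) = 4.047 °C.

4.0 °C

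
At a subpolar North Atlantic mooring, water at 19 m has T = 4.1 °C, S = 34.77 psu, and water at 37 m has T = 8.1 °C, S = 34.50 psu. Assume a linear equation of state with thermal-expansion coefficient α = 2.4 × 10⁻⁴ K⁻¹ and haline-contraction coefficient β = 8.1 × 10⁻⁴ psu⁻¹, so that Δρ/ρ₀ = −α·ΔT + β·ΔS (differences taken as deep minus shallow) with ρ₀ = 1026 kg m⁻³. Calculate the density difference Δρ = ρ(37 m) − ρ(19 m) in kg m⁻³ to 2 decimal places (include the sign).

-1.21 kg m⁻³

ΔT = +4.0 K, ΔS = -0.27 psu (deep − shallow).
Δρ/ρ₀ = −(2.4 × 10⁻⁴)(+4.0) + (8.1 × 10⁻⁴)(-0.27) = -1.1787 × 10⁻³.
Δρ = 1026 × (-1.1787 × 10⁻³) = -1.21 kg m⁻³.
Negative Δρ: lighter below, statically unstable.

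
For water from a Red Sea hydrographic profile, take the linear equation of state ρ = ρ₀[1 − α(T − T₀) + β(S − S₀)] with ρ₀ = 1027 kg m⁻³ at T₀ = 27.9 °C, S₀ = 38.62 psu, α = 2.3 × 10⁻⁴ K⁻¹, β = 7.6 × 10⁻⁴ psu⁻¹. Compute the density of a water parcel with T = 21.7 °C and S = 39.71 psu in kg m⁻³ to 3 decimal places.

1029.315 kg m⁻³

T − T₀ = -6.2 K, S − S₀ = +1.09 psu.
Bracket = 1 − α·(-6.2) + β·(+1.09) = 1 + (2.2544 × 10⁻³) = 1.0022544.
ρ = 1027 × 1.0022544 = 1029.315 kg m⁻³.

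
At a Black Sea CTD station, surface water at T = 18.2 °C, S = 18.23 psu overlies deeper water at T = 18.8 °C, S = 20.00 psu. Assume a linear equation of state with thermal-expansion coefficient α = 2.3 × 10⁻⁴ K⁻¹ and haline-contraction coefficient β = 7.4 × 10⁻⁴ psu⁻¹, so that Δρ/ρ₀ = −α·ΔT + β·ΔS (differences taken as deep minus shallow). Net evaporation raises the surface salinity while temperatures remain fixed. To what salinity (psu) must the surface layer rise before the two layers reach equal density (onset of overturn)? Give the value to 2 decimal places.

19.81 psu

Neutral buoyancy requires −α(T_deep − T_surf) + β(S_deep − S_surf′) = 0.
S_surf′ = S_deep − (α/β)·ΔT = 20.00 − (2.3 × 10⁻⁴/7.4 × 10⁻⁴)·(+0.6) = 19.8135 psu.
Increase required: 19.8135 − 18.23 = 1.5835 psu.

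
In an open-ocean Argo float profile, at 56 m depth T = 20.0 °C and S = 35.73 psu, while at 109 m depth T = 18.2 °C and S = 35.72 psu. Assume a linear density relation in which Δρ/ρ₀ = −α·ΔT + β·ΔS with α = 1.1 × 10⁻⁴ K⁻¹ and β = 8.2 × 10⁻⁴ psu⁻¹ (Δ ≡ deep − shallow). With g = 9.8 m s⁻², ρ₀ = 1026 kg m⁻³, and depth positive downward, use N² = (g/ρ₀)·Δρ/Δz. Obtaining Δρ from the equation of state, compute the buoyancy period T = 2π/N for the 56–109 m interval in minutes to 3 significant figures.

17.7 min

ΔT = -1.8 K, ΔS = -0.01 psu (deep − shallow).
Δρ/ρ₀ = −αΔT + βΔS = 1.98 × 10⁻⁴ − 8.20 × 10⁻⁶ = 1.898 × 10⁻⁴, so Δρ ≈ 0.1947 kg m⁻³.
N² = (g/ρ₀)·Δρ/Δz = g·(Δρ/ρ₀)/Δz = 9.8 × 1.898 × 10⁻⁴ / 53 = 3.5095 × 10⁻⁵ s⁻².
N = √(3.5095 × 10⁻⁵) = 5.9241 × 10⁻³ rad s⁻¹ → T = 2π/N = 1.0606 × 10³ s = 17.677 min ≈ 17.7 min.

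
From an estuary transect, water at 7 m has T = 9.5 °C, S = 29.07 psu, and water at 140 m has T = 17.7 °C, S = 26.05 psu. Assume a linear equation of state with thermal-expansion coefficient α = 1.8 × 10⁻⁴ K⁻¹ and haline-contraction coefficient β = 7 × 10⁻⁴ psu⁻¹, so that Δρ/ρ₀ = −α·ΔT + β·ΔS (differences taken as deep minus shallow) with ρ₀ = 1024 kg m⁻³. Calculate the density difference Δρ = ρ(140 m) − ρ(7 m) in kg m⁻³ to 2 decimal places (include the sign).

ΔT = +8.2 K, ΔS = -3.02 psu (deep − shallow).
Δρ/ρ₀ = −(1.8 × 10⁻⁴)(+8.2) + (7 × 10⁻⁴)(-3.02) = -3.59 × 10⁻³.
Δρ = 1024 × (-3.59 × 10⁻³) = -3.68 kg m⁻³.
Negative Δρ: lighter below, statically unstable.

-3.68 kg m⁻³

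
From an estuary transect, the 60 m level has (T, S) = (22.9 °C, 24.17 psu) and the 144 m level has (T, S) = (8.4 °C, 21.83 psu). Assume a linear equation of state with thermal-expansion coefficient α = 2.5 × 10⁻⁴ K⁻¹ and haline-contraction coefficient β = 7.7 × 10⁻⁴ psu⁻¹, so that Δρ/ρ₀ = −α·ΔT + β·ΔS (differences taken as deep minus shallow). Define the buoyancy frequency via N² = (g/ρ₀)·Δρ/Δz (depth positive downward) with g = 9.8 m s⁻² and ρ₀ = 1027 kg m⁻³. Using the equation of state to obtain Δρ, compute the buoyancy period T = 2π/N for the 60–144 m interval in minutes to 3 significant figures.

ΔT = -14.5 K, ΔS = -2.34 psu (deep − shallow).
Δρ/ρ₀ = −αΔT + βΔS = 3.625 × 10⁻³ − 1.8018 × 10⁻³ = 1.8232 × 10⁻³, so Δρ ≈ 1.872 kg m⁻³.
N² = (g/ρ₀)·Δρ/Δz = g·(Δρ/ρ₀)/Δz = 9.8 × 1.8232 × 10⁻³ / 84 = 2.1271 × 10⁻⁴ s⁻².
N = √(2.1271 × 10⁻⁴) = 0.014585 rad s⁻¹ → T = 2π/N = 430.80 s = 7.1800 min ≈ 7.18 min.

7.18 min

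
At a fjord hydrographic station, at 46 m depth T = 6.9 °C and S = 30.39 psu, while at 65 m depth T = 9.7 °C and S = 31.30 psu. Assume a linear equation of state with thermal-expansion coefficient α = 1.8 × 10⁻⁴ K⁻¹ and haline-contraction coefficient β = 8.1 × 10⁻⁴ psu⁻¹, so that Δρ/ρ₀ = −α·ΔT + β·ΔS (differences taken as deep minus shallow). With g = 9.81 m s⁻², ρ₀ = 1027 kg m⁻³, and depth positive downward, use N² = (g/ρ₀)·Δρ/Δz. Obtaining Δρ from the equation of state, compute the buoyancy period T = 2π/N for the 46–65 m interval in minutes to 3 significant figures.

9.55 min

ΔT = +2.8 K, ΔS = +0.91 psu (deep − shallow).
Δρ/ρ₀ = −αΔT + βΔS = -5.04 × 10⁻⁴ + 7.371 × 10⁻⁴ = 2.331 × 10⁻⁴, so Δρ ≈ 0.2394 kg m⁻³.
N² = (g/ρ₀)·Δρ/Δz = g·(Δρ/ρ₀)/Δz = 9.81 × 2.331 × 10⁻⁴ / 19 = 1.2035 × 10⁻⁴ s⁻².
N = √(1.2035 × 10⁻⁴) = 0.010970 rad s⁻¹ → T = 2π/N = 572.76 s = 9.5460 min ≈ 9.55 min.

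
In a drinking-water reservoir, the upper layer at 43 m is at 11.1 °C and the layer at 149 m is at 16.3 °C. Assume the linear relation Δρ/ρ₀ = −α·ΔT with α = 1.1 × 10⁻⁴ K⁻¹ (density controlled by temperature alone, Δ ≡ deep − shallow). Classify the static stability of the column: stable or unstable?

ΔT = 16.3 − 11.1 = +5.2 K, so Δρ/ρ₀ = −αΔT = -5.72 × 10⁻⁴.
Δρ/ρ₀ < 0, so Δρ < 0: deeper water is lighter → statically unstable; the column would overturn.

unstable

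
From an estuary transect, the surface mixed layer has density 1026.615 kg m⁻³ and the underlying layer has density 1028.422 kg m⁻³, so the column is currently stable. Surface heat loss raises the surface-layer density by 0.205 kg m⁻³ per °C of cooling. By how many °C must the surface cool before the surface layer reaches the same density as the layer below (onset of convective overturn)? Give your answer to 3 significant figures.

Density deficit of the surface layer: 1028.422 − 1026.615 = 1.807 kg m⁻³.
Required change = 1.807 / 0.205 = 8.81 °C.

8.81 °C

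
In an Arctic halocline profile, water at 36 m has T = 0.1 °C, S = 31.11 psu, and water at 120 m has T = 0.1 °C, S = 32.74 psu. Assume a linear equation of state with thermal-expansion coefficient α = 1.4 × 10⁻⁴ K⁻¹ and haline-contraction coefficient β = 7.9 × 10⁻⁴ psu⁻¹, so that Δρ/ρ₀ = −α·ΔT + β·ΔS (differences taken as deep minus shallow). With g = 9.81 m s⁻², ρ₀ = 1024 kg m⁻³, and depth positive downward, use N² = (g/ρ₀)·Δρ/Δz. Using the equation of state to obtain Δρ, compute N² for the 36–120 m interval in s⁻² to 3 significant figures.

ΔT = +0.0 K, ΔS = +1.63 psu (deep − shallow).
Δρ/ρ₀ = −αΔT + βΔS = 0 + 1.2877 × 10⁻³ = 1.2877 × 10⁻³, so Δρ ≈ 1.319 kg m⁻³.
N² = (g/ρ₀)·Δρ/Δz = g·(Δρ/ρ₀)/Δz = 9.81 × 1.2877 × 10⁻³ / 84 = 1.5038 × 10⁻⁴ s⁻² ≈ 1.50 × 10⁻⁴ s⁻².

1.50 × 10⁻⁴ s⁻²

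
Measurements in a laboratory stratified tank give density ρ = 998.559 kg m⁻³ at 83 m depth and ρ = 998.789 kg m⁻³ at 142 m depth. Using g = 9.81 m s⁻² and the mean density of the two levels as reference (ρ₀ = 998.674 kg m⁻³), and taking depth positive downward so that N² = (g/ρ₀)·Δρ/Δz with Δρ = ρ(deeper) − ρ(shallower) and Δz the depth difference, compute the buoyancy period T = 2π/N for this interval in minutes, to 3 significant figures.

16.9 min

Δρ = 998.789 − 998.559 = 0.230 kg m⁻³ over Δz = 142 − 83 = 59 m.
N² = (9.81/998.674) × (0.230/59) = 3.8293 × 10⁻⁵ s⁻².
N = √(3.8293 × 10⁻⁵) = 6.1881 × 10⁻³ rad s⁻¹, so T = 2π/N = 1.0154 × 10³ s = 16.923 min ≈ 16.9 min.
Since Δρ > 0 the layer is stably stratified.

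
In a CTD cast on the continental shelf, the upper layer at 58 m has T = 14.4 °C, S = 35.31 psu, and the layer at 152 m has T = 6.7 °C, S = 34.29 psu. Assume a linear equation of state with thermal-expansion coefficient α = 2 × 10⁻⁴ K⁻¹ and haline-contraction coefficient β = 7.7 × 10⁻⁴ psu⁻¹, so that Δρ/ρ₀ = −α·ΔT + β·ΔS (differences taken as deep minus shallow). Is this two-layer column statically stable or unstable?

ΔT = 6.7 − 14.4 = -7.7 K and ΔS = 34.29 − 35.31 = -1.02 psu (deep − shallow).
−αΔT = 1.54 × 10⁻³; βΔS = -7.854 × 10⁻⁴; sum Δρ/ρ₀ = 7.546 × 10⁻⁴.
Δρ/ρ₀ > 0, so Δρ > 0: deeper water is denser → statically stable.

stable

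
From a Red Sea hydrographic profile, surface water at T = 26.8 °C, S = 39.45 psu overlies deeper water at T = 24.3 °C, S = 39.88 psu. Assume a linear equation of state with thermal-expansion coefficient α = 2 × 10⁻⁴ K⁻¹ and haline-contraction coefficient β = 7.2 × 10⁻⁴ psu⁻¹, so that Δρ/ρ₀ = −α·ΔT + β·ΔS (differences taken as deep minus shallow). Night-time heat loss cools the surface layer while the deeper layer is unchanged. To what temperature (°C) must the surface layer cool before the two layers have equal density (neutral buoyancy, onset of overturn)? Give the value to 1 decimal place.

22.8 °C

Neutral buoyancy requires Δρ = 0, i.e. −α(T_deep − T_surf′) + β(S_deep − S_surf) = 0.
T_surf′ = T_deep − (β/α)·ΔS = 24.3 − (7.2 × 10⁻⁴/2 × 10⁻⁴)·(+0.43) = 22.752 °C.
Cooling required: 26.8 − (22.752) = 4.048 °C.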